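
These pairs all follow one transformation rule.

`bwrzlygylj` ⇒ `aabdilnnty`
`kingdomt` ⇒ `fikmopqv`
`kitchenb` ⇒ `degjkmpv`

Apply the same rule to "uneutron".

Rule — shift every letter 2 places forward in the alphabet (wrapping around), then sort the characters into alphabetical order.
Applying that to "uneutron" gives "gppqtvww".

gppqtvww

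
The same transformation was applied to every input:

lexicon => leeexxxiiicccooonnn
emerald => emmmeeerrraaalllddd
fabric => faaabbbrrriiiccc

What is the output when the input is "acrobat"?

acccrrrooobbbaaattt

Looking at the pairs, the operation is to repeat every character 3 times, then delete the first 2 characters.
Working it through for "acrobat": intermediate "aaacccrrrooobbbaaattt", final "acccrrrooobbbaaattt".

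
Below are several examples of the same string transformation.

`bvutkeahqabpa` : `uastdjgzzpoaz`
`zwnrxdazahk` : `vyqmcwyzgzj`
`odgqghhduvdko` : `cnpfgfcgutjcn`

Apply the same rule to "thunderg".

gsmtdcfq

The transformation: swap each adjacent pair of characters (1↔2, 3↔4, ...), then shift every letter 1 place backward in the alphabet (wrapping around).
For "thunderg", step one produces "htnuedgr"; step two turns that into "gsmtdcfq".
(Check on "odgqghhduvdko": → "doqghgdhvukdo" → "cnpfgfcgutjcn" ✓)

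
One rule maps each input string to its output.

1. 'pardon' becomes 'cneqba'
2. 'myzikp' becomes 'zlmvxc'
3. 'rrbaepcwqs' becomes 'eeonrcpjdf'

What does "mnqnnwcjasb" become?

In each case the input is transformed by: shift every letter 13 places forward in the alphabet (wrapping around) — i.e. ROT13.
For "mnqnnwcjasb" the result is "zadaajpwnfo".

zadaajpwnfo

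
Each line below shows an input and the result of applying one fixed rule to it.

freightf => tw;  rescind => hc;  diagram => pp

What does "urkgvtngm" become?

zib

The transformation: keep one character in every 3, starting at position 3 (positions 3rd, 6th, 9th, ...), then shift every letter 11 places backward in the alphabet (wrapping around).
On "urkgvtngm": the first step gives "ktm", and the second then gives "zib".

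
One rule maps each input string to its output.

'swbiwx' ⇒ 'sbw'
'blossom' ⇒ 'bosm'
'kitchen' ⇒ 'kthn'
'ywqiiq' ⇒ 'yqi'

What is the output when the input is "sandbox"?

The pattern: keep every other character starting from the first (positions 1st, 3rd, 5th, ...).
On "sandbox" that produces "snbx".

snbx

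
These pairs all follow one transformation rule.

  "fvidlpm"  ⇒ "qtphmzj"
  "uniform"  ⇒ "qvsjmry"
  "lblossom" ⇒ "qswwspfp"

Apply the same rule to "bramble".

The rule is to reverse the string, then shift every letter 4 places forward in the alphabet (wrapping around).
Working it through for "bramble": intermediate "elbmarb", final "ipfqevf".

ipfqevf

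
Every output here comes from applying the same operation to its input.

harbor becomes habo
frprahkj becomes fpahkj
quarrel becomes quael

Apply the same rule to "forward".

What's happening: remove every "r".
For "forward" the result is "fowad".

fowad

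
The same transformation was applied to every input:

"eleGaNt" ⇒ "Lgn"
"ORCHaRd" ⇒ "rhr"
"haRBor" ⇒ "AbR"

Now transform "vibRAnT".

In each case the input is transformed by: flip the case of every letter, then keep every other character starting from the second (positions 2nd, 4th, 6th, ...).
On "vibRAnT" that produces "IrN".

IrN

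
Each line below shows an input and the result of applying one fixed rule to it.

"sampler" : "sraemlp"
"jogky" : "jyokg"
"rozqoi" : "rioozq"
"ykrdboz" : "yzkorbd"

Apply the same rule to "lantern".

lnarnet

The transformation: take characters alternately from the front and the back (1st, last, 2nd, 2nd-last, ...).
Applying that to "lantern" gives "lnarnet".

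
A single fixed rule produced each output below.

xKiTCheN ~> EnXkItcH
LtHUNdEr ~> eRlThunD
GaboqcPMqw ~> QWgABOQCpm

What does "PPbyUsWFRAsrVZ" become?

vzppBYuSwfraSR

The transformation: move the last 2 characters to the front (rotate right by 2), then flip the case of every letter.
Working it through for "PPbyUsWFRAsrVZ": intermediate "VZPPbyUsWFRAsr", final "vzppBYuSwfraSR".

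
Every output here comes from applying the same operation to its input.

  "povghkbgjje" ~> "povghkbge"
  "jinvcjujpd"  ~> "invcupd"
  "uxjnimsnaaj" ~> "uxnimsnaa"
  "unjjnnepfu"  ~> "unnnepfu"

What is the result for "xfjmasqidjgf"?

xfmasqidgf

In each case the input is transformed by: remove every "j".
For "xfjmasqidjgf" the result is "xfmasqidgf".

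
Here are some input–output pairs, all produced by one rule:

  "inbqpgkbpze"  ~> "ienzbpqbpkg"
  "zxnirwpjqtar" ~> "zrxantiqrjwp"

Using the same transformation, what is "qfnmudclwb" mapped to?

qbfwnlmcud

The transformation: take characters alternately from the front and the back (1st, last, 2nd, 2nd-last, ...).
Applying that to "qfnmudclwb" gives "qbfwnlmcud".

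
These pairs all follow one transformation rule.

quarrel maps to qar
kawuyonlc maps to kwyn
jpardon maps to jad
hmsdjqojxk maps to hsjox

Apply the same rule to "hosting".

The rule is to swap each adjacent pair of characters (1↔2, 3↔4, ...), then keep every other character starting from the second (positions 2nd, 4th, 6th, ...).
Applying both steps to "hosting": "ohtsnig", then "hsi".

hsi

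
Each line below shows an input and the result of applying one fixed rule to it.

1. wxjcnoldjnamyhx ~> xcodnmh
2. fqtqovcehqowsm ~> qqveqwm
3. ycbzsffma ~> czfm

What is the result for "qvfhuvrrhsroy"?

Looking at the pairs, the operation is to keep every other character starting from the second (positions 2nd, 4th, 6th, ...).
On "qvfhuvrrhsroy" that produces "vhvrso".

vhvrso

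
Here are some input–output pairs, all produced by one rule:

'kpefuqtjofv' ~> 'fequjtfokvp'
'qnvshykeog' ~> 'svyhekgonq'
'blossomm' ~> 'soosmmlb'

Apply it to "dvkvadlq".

vkdaqlvd

The pattern: move the first 2 characters to the end (rotate left by 2), then swap each adjacent pair of characters (1↔2, 3↔4, ...).
On "dvkvadlq": the first step gives "kvadlqdv", and the second then gives "vkdaqlvd".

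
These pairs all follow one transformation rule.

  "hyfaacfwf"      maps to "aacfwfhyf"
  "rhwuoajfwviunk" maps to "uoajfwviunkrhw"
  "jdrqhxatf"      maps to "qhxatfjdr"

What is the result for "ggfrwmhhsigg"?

Looking at the pairs, the operation is to move the first 3 characters to the end (rotate left by 3).
Doing the same to "ggfrwmhhsigg": "rwmhhsiggggf".

rwmhhsiggggf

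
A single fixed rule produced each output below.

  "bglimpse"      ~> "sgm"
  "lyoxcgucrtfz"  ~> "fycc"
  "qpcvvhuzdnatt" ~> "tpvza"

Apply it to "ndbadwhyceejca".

cddye

The pattern: move the last 2 characters to the front (rotate right by 2), then keep one character in every 3, starting at position 1 (positions 1st, 4th, 7th, ...).
For "ndbadwhyceejca", step one produces "candbadwhyceej"; step two turns that into "cddye".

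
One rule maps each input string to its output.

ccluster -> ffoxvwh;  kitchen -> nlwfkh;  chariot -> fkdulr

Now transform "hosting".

The transformation: delete the last character, then shift every letter 3 places forward in the alphabet (wrapping around).
"hosting" → "hostin" → "krvwlq".

krvwlq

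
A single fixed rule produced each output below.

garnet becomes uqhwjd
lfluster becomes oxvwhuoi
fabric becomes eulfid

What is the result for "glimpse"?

In each case the input is transformed by: shift every letter 3 places forward in the alphabet (wrapping around), then move the first 2 characters to the end (rotate left by 2).
On "glimpse": the first step gives "jolpsvh", and the second then gives "lpsvhjo".

lpsvhjo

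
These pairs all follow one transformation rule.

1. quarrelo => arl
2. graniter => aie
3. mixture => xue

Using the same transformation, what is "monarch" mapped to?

nrh

Each output is the input with this applied: keep every other character starting from the first (positions 1st, 3rd, 5th, ...), then delete the first character.
"monarch" → "mnrh" → "nrh".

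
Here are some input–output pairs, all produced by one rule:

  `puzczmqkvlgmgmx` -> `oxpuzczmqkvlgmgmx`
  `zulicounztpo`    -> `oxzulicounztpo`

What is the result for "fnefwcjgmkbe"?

oxfnefwcjgmkbe

The pattern: prepend "ox".
So "fnefwcjgmkbe" becomes "oxfnefwcjgmkbe".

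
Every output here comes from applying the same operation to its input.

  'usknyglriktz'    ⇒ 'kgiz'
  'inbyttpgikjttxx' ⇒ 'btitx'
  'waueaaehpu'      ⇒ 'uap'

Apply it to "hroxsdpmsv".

Looking at the pairs, the operation is to keep one character in every 3, starting at position 3 (positions 3rd, 6th, 9th, ...).
"hroxsdpmsv" → "ods".

ods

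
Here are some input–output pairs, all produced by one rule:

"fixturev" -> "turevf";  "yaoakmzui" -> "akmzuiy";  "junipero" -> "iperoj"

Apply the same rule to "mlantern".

nternm

The rule is to move the first 3 characters to the end (rotate left by 3), then delete the last 2 characters.
For "mlantern", step one produces "nternmla"; step two turns that into "nternm".
(Check on "junipero": → "iperojun" → "iperoj" ✓)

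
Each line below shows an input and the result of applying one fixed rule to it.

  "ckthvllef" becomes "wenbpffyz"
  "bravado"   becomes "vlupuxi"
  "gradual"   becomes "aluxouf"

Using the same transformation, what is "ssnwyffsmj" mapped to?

Rule — shift every letter 6 places backward in the alphabet (wrapping around).
On "ssnwyffsmj" that produces "mmhqszzmgd".

mmhqszzmgd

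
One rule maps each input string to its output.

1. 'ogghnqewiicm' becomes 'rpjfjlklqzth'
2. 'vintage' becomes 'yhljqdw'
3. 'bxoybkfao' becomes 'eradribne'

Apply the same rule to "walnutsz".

zcdvowqx

The rule is to shift every letter 3 places forward in the alphabet (wrapping around), then take characters alternately from the front and the back (1st, last, 2nd, 2nd-last, ...).
Applying both steps to "walnutsz": "zdoqxwvc", then "zcdvowqx".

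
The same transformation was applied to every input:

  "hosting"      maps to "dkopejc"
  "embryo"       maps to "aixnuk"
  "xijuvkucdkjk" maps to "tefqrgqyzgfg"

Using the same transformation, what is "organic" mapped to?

kncwjey

Rule — shift every letter 4 places backward in the alphabet (wrapping around).
So "organic" becomes "kncwjey".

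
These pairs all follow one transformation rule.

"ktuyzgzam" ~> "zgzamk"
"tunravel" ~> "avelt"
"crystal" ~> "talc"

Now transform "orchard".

ardo

What's happening: move the first character to the end, then delete the first 3 characters.
Starting from "orchard": after the first operation, "rchardo"; after the second, "ardo".
(Check on "tunravel": → "unravelt" → "avelt" ✓)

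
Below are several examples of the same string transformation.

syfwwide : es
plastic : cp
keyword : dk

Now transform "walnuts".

The rule is to move the last character to the front, then keep only the first 2 characters.
"walnuts" → "swalnut" → "sw".

sw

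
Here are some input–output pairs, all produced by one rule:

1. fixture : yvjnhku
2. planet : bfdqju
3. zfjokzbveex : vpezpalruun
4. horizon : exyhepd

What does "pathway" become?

The transformation: shift every letter 10 places backward in the alphabet (wrapping around), then swap each adjacent pair of characters (1↔2, 3↔4, ...).
"pathway" → "fqjxmqo" → "qfxjqmo".

qfxjqmo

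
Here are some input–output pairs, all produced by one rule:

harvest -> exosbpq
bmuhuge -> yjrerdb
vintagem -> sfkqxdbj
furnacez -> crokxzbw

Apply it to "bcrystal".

yzovpqxi

The rule is to shift every letter 3 places backward in the alphabet (wrapping around).
Doing the same to "bcrystal": "yzovpqxi".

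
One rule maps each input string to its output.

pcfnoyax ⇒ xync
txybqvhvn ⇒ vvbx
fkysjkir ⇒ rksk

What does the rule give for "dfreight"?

The pattern: keep every other character starting from the second (positions 2nd, 4th, 6th, ...), then reverse the string.
Applying both steps to "dfreight": "fegt", then "tgef".
(Check on "fkysjkir": → "kskr" → "rksk" ✓)

tgef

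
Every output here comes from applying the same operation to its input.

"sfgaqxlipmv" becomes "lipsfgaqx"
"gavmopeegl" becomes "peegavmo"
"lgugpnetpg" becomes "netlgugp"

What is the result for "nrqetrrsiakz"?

Rule — delete the last 2 characters, then move the last 3 characters to the front (rotate right by 3).
Doing the same to "nrqetrrsiakz": "sianrqetrr".

sianrqetrr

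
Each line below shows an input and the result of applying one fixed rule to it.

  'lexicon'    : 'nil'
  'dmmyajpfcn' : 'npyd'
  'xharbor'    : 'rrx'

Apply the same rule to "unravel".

The rule is to keep one character in every 3, starting at position 1 (positions 1st, 4th, 7th, ...), then reverse the string.
"unravel" → "ual" → "lau".

lau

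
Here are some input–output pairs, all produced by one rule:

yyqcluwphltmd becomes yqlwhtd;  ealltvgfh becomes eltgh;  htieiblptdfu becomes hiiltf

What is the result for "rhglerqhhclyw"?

The rule is to keep every other character starting from the first (positions 1st, 3rd, 5th, ...).
Doing the same to "rhglerqhhclyw": "rgeqhlw".

rgeqhlw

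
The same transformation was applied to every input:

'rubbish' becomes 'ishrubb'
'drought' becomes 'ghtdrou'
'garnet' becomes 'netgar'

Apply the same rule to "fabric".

In each case the input is transformed by: move the last 3 characters to the front (rotate right by 3).
For "fabric" the result is "ricfab".

ricfab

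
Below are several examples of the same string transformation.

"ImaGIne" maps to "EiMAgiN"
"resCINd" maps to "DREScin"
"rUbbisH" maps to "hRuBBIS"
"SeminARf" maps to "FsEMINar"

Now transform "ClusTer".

Each output is the input with this applied: move the last character to the front, then flip the case of every letter.
"ClusTer" → "rClusTe" → "RcLUStE".

RcLUStE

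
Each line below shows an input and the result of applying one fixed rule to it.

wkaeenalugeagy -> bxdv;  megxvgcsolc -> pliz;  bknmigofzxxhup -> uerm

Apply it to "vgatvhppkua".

mhrx

What's happening: shift every letter 3 places backward in the alphabet (wrapping around), then keep only the last 4 characters.
Applying that to "vgatvhppkua" gives "mhrx".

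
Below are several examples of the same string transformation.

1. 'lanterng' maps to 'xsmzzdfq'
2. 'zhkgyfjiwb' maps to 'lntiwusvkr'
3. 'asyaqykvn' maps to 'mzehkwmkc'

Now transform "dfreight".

pfrtdsqu

The transformation: take characters alternately from the front and the back (1st, last, 2nd, 2nd-last, ...), then shift every letter 12 places forward in the alphabet (wrapping around).
On "dfreight": the first step gives "dtfhrgei", and the second then gives "pfrtdsqu".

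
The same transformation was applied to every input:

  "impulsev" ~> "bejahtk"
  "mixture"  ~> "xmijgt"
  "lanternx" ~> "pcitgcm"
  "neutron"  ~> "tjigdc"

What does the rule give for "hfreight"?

The pattern: delete the first character, then shift every letter 11 places backward in the alphabet (wrapping around).
Applying both steps to "hfreight": "freight", then "ugtxvwi".
(Check on "impulsev": → "mpulsev" → "bejahtk" ✓)

ugtxvwi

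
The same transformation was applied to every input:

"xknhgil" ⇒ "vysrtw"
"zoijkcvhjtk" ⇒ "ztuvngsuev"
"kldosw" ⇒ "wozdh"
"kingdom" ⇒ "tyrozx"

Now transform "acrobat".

nczmle

Rule — shift every letter 11 places forward in the alphabet (wrapping around), then delete the first character.
Starting from "acrobat": after the first operation, "lnczmle"; after the second, "nczmle".
(Check on "kingdom": → "vtyrozx" → "tyrozx" ✓)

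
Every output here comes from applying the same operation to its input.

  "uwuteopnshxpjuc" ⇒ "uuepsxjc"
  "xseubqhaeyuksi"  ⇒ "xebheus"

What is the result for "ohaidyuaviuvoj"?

Looking at the pairs, the operation is to keep every other character starting from the first (positions 1st, 3rd, 5th, ...).
So "ohaidyuaviuvoj" becomes "oaduvuo".

oaduvuo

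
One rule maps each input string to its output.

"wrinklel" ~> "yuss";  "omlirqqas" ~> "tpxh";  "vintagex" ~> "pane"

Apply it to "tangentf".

hnum

The transformation: shift every letter 7 places forward in the alphabet (wrapping around), then keep every other character starting from the second (positions 2nd, 4th, 6th, ...).
On "tangentf": the first step gives "ahunluam", and the second then gives "hnum".
(Check on "vintagex": → "cpuahnle" → "pane" ✓)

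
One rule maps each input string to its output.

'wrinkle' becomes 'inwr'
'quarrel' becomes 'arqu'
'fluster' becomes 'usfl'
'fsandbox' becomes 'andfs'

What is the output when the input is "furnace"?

rnfu

Each output is the input with this applied: delete the last 3 characters, then move the first 2 characters to the end (rotate left by 2).
On "furnace": the first step gives "furn", and the second then gives "rnfu".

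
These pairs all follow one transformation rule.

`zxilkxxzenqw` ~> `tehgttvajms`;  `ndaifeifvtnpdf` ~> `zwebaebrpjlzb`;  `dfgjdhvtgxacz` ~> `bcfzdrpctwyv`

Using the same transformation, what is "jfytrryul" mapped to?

In each case the input is transformed by: delete the first character, then shift every letter 4 places backward in the alphabet (wrapping around).
"jfytrryul" → "fytrryul" → "bupnnuqh".

bupnnuqh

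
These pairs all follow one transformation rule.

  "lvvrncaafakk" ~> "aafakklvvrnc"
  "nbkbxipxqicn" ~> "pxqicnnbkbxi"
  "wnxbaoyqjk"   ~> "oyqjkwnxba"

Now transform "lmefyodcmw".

Each output is the input with this applied: swap the front and back halves of the string.
For "lmefyodcmw" the result is "odcmwlmefy".

odcmwlmefy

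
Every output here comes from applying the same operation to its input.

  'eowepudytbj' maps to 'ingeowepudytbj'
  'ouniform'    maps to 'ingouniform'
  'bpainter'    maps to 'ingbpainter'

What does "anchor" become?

The rule is to prepend "ing".
Doing the same to "anchor": "inganchor".

inganchor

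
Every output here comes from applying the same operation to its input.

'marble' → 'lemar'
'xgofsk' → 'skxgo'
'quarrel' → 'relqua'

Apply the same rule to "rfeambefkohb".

mbefkohbrfe

The rule is to move the first 3 characters to the end (rotate left by 3), then delete the first character.
Working it through for "rfeambefkohb": intermediate "ambefkohbrfe", final "mbefkohbrfe".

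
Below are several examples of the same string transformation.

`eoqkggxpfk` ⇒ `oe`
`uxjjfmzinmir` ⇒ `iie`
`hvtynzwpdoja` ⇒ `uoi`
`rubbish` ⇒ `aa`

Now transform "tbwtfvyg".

aeu

Looking at the pairs, the operation is to shift every letter 1 place backward in the alphabet (wrapping around), then keep only the vowels.
Working it through for "tbwtfvyg": intermediate "savseuxf", final "aeu".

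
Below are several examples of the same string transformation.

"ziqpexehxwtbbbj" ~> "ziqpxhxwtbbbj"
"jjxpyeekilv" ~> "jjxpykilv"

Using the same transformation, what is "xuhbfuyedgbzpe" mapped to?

Looking at the pairs, the operation is to remove every "e".
Doing the same to "xuhbfuyedgbzpe": "xuhbfuydgbzp".

xuhbfuydgbzp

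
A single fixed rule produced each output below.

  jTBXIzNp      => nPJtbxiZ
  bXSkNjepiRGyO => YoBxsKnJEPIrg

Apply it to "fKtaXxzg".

ZGFkTAxX

The pattern: flip the case of every letter, then move the last 2 characters to the front (rotate right by 2).
"fKtaXxzg" → "FkTAxXZG" → "ZGFkTAxX".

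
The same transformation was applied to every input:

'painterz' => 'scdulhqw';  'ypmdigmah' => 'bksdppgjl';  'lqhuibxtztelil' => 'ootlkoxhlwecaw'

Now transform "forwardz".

Rule — shift every letter 3 places forward in the alphabet (wrapping around), then take characters alternately from the front and the back (1st, last, 2nd, 2nd-last, ...).
"forwardz" → "iruzdugc" → "icrguuzd".

icrguuzd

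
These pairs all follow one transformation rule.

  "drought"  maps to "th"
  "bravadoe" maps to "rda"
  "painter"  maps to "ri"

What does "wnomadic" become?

oia

The transformation: sort the characters into reverse alphabetical order, then keep one character in every 3, starting at position 2 (positions 2nd, 5th, 8th, ...).
Starting from "wnomadic": after the first operation, "wonmidca"; after the second, "oia".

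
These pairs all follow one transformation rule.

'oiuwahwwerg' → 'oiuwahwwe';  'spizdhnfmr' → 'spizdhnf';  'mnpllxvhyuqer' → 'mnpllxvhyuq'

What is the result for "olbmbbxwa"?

olbmbbx

Rule — delete the last 2 characters.
For "olbmbbxwa" the result is "olbmbbx".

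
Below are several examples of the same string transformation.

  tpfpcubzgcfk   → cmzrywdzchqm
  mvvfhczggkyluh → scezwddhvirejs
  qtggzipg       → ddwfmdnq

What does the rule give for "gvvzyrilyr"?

The rule is to shift every letter 3 places backward in the alphabet (wrapping around), then move the first 2 characters to the end (rotate left by 2).
"gvvzyrilyr" → "dsswvofivo" → "swvofivods".

swvofivods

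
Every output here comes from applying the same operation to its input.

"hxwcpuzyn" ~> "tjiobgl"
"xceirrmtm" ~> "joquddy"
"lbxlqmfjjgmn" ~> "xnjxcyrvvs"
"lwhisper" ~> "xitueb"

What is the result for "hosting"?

taefu

What's happening: shift every letter 12 places forward in the alphabet (wrapping around), then delete the last 2 characters.
Starting from "hosting": after the first operation, "taefuzs"; after the second, "taefu".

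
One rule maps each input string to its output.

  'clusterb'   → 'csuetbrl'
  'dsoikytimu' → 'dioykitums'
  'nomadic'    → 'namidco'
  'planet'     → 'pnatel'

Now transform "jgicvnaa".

The rule is to swap each adjacent pair of characters (1↔2, 3↔4, ...), then move the first character to the end.
Applying that to "jgicvnaa" gives "jcinvaag".

jcinvaag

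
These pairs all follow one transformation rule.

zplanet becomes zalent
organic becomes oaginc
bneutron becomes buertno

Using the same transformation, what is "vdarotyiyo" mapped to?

Each output is the input with this applied: swap each adjacent pair of characters (1↔2, 3↔4, ...), then delete the first character.
Applying both steps to "vdarotyiyo": "dvratoiyoy", then "vratoiyoy".

vratoiyoy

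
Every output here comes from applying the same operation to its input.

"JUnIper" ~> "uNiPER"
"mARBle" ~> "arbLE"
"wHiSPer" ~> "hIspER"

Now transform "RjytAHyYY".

JYTahYyy

Each output is the input with this applied: delete the first character, then flip the case of every letter.
Working it through for "RjytAHyYY": intermediate "jytAHyYY", final "JYTahYyy".
(Check on "mARBle": → "ARBle" → "arbLE" ✓)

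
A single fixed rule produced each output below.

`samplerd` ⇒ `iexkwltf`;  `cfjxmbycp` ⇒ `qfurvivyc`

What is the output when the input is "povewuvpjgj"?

Rule — shift every letter 7 places backward in the alphabet (wrapping around), then move the first 3 characters to the end (rotate left by 3).
"povewuvpjgj" → "ihoxpnoiczc" → "xpnoiczciho".

xpnoiczciho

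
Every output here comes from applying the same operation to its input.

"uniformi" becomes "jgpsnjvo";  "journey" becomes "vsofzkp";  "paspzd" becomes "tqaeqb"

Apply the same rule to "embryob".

cszpcfn

In each case the input is transformed by: shift every letter 1 place forward in the alphabet (wrapping around), then move the first 2 characters to the end (rotate left by 2).
For "embryob" the result is "cszpcfn".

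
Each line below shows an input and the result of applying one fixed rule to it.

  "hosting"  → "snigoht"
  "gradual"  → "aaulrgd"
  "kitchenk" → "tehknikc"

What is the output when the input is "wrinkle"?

The rule is to swap each adjacent pair of characters (1↔2, 3↔4, ...), then move the first 3 characters to the end (rotate left by 3).
"wrinkle" → "rwnilke" → "ilkerwn".

ilkerwn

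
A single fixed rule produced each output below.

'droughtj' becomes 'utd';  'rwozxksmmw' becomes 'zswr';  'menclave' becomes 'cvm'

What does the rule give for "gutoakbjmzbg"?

obzg

The pattern: keep one character in every 3, starting at position 1 (positions 1st, 4th, 7th, ...), then move the first character to the end.
"gutoakbjmzbg" → "obzg".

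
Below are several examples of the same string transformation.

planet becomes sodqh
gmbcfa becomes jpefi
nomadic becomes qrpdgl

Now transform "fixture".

ilawxu

The transformation: delete the last character, then shift every letter 3 places forward in the alphabet (wrapping around).
Doing the same to "fixture": "ilawxu".
(Check on "nomadic": → "nomadi" → "qrpdgl" ✓)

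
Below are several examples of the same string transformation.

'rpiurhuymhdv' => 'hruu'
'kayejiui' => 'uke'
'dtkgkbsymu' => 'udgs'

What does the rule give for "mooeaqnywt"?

Each output is the input with this applied: keep one character in every 3, starting at position 1 (positions 1st, 4th, 7th, ...), then move the last character to the front.
Working it through for "mooeaqnywt": intermediate "ment", final "tmen".

tmen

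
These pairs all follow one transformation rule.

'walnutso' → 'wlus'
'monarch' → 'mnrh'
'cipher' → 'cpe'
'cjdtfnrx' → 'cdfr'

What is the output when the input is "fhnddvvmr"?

The rule is to keep every other character starting from the first (positions 1st, 3rd, 5th, ...).
On "fhnddvvmr" that produces "fndvr".

fndvr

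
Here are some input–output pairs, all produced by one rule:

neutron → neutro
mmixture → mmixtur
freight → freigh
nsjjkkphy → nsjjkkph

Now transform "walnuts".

The pattern: delete the last character.
So "walnuts" becomes "walnut".

walnut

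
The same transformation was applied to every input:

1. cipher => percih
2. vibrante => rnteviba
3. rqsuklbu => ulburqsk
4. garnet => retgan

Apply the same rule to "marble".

rlemab

The rule is to swap the front and back halves of the string, then swap the first and last characters.
For "marble" the result is "rlemab".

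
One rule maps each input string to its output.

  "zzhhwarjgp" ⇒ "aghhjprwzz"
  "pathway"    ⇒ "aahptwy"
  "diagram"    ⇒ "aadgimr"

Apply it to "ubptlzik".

biklptuz

What's happening: sort the characters into alphabetical order.
Applying that to "ubptlzik" gives "biklptuz".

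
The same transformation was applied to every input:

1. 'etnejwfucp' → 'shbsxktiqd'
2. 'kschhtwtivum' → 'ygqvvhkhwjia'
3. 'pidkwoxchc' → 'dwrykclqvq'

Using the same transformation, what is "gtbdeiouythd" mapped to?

What's happening: shift every letter 12 places backward in the alphabet (wrapping around).
"gtbdeiouythd" → "uhprswcimhvr".

uhprswcimhvr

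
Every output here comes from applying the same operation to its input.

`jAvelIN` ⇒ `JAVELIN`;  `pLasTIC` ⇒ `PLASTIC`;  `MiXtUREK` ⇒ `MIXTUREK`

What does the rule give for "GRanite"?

Looking at the pairs, the operation is to convert every letter to uppercase.
"GRanite" → "GRANITE".

GRANITE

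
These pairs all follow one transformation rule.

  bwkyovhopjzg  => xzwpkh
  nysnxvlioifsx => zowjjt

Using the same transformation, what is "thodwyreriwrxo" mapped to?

What's happening: keep every other character starting from the second (positions 2nd, 4th, 6th, ...), then shift every letter 1 place forward in the alphabet (wrapping around).
For "thodwyreriwrxo" the result is "iezfjsp".
(Check on "bwkyovhopjzg": → "wyvojg" → "xzwpkh" ✓)

iezfjsp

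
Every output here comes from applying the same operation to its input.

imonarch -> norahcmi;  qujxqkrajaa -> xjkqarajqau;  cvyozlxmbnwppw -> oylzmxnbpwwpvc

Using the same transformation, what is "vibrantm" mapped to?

In each case the input is transformed by: move the first 2 characters to the end (rotate left by 2), then swap each adjacent pair of characters (1↔2, 3↔4, ...).
Working it through for "vibrantm": intermediate "brantmvi", final "rbnamtiv".

rbnamtiv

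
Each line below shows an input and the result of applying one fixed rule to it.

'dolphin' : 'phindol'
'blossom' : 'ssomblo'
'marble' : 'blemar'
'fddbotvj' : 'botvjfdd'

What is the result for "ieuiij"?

iijieu

Looking at the pairs, the operation is to move the first 3 characters to the end (rotate left by 3).
For "ieuiij" the result is "iijieu".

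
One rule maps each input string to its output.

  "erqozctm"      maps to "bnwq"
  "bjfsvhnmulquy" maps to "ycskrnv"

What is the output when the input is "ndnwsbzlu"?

Looking at the pairs, the operation is to shift every letter 3 places backward in the alphabet (wrapping around), then keep every other character starting from the first (positions 1st, 3rd, 5th, ...).
Applying that to "ndnwsbzlu" gives "kkpwr".
(Check on "erqozctm": → "bonlwzqj" → "bnwq" ✓)

kkpwr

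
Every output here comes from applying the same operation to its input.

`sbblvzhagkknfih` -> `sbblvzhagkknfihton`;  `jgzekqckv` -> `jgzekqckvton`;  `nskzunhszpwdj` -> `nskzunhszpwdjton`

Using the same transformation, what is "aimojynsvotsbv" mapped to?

aimojynsvotsbvton

The pattern: append "ton".
On "aimojynsvotsbv" that produces "aimojynsvotsbvton".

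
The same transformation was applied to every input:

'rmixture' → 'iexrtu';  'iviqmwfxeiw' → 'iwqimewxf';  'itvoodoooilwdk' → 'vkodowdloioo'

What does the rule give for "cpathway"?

aytahw

Rule — delete the first 2 characters, then take characters alternately from the front and the back (1st, last, 2nd, 2nd-last, ...).
Working it through for "cpathway": intermediate "athway", final "aytahw".
(Check on "rmixture": → "ixture" → "iexrtu" ✓)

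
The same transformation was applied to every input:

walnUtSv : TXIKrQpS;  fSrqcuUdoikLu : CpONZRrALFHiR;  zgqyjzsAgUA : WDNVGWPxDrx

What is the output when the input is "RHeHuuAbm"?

oeBeRRxYJ

In each case the input is transformed by: flip the case of every letter, then shift every letter 3 places backward in the alphabet (wrapping around).
Working it through for "RHeHuuAbm": intermediate "rhEhUUaBM", final "oeBeRRxYJ".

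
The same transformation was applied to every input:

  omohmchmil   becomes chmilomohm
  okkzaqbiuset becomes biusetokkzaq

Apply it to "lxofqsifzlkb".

ifzlkblxofqs

Rule — swap the front and back halves of the string.
So "lxofqsifzlkb" becomes "ifzlkblxofqs".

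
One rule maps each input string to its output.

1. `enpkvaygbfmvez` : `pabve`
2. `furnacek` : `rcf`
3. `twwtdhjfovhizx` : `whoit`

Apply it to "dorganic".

The rule is to move the first 2 characters to the end (rotate left by 2), then keep one character in every 3, starting at position 1 (positions 1st, 4th, 7th, ...).
On "dorganic": the first step gives "rganicdo", and the second then gives "rnd".

rnd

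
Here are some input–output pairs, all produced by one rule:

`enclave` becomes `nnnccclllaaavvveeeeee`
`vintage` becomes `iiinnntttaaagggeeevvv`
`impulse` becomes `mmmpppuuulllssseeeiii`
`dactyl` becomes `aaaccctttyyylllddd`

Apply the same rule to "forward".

ooorrrwwwaaarrrdddfff

What's happening: repeat every character 3 times, then move the first 3 characters to the end (rotate left by 3).
For "forward", step one produces "fffooorrrwwwaaarrrddd"; step two turns that into "ooorrrwwwaaarrrdddfff".
(Check on "vintage": → "vvviiinnntttaaagggeee" → "iiinnntttaaagggeeevvv" ✓)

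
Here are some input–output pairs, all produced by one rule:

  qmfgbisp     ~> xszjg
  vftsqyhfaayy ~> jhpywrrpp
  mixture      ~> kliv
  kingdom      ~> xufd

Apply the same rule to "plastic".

The pattern: delete the first 3 characters, then shift every letter 9 places backward in the alphabet (wrapping around).
On "plastic": the first step gives "stic", and the second then gives "jkzt".

jkzt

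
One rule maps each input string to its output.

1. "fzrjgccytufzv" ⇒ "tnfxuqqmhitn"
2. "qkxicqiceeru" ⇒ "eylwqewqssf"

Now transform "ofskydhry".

ctgymrvf

Looking at the pairs, the operation is to delete the last character, then shift every letter 12 places backward in the alphabet (wrapping around).
Applying both steps to "ofskydhry": "ofskydhr", then "ctgymrvf".
(Check on "qkxicqiceeru": → "qkxicqiceer" → "eylwqewqssf" ✓)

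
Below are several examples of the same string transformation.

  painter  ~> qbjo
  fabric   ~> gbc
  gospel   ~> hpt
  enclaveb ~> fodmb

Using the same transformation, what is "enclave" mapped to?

fodm

The transformation: shift every letter 1 place forward in the alphabet (wrapping around), then delete the last 3 characters.
Starting from "enclave": after the first operation, "fodmbwf"; after the second, "fodm".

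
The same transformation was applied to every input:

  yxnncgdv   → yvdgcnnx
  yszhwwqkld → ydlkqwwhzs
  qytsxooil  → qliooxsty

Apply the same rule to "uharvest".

utsevrah

The pattern: reverse the string, then move the last character to the front.
So "uharvest" becomes "utsevrah".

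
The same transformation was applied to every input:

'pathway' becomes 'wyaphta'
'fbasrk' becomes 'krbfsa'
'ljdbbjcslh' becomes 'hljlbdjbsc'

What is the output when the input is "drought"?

The pattern: swap each adjacent pair of characters (1↔2, 3↔4, ...), then move the last 2 characters to the front (rotate right by 2).
For "drought" the result is "gtrduoh".

gtrduoh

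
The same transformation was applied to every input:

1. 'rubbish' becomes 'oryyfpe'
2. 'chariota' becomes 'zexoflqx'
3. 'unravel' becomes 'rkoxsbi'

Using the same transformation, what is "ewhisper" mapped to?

The transformation: shift every letter 3 places backward in the alphabet (wrapping around).
So "ewhisper" becomes "btefpmbo".

btefpmbo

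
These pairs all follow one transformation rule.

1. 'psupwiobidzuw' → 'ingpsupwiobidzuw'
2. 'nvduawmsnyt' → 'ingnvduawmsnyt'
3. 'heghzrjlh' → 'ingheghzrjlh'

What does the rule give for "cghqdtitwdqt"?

The transformation: prepend "ing".
Doing the same to "cghqdtitwdqt": "ingcghqdtitwdqt".

ingcghqdtitwdqt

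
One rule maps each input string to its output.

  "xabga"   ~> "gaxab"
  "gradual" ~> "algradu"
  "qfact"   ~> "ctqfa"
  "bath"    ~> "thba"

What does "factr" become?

Rule — move the last 2 characters to the front (rotate right by 2).
Applying that to "factr" gives "trfac".

trfac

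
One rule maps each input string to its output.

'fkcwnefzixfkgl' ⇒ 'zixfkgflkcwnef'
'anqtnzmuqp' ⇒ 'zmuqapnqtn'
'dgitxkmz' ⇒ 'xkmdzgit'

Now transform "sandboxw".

boxswand

The pattern: swap the first and last characters, then swap the front and back halves of the string.
"sandboxw" → "wandboxs" → "boxswand".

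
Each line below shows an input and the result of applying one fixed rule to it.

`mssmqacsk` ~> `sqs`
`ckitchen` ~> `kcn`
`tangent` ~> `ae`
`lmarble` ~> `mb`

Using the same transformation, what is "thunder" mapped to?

hd

The rule is to keep one character in every 3, starting at position 2 (positions 2nd, 5th, 8th, ...).
Doing the same to "thunder": "hd".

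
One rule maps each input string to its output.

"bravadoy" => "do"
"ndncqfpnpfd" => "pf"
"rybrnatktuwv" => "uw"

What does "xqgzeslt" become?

Looking at the pairs, the operation is to move the last character to the front, then keep only the last 2 characters.
For "xqgzeslt", step one produces "txqgzesl"; step two turns that into "sl".
(Check on "ndncqfpnpfd": → "dndncqfpnpf" → "pf" ✓)

sl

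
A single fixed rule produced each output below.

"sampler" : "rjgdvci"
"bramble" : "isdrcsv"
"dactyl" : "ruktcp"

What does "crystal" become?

Rule — swap each adjacent pair of characters (1↔2, 3↔4, ...), then shift every letter 9 places backward in the alphabet (wrapping around).
Starting from "crystal": after the first operation, "rcsyatl"; after the second, "itjprkc".

itjprkc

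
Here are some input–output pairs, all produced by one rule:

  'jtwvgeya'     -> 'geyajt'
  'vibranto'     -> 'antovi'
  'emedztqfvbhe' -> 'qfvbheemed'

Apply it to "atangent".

What's happening: swap the front and back halves of the string, then delete the last 2 characters.
For "atangent", step one produces "gentatan"; step two turns that into "gentat".

gentat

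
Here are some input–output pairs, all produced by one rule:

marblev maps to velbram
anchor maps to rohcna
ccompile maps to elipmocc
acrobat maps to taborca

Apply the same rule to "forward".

Rule — reverse the string.
Doing the same to "forward": "drawrof".

drawrof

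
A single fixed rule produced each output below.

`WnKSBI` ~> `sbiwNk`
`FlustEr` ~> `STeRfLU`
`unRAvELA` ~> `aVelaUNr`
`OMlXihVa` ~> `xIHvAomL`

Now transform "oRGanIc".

What's happening: move the first 3 characters to the end (rotate left by 3), then flip the case of every letter.
"oRGanIc" → "anIcoRG" → "ANiCOrg".

ANiCOrg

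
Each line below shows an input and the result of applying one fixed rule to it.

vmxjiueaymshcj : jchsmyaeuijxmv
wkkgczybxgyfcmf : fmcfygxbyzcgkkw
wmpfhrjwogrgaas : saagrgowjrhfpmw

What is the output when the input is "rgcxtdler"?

reldtxcgr

What's happening: reverse the string.
On "rgcxtdler" that produces "reldtxcgr".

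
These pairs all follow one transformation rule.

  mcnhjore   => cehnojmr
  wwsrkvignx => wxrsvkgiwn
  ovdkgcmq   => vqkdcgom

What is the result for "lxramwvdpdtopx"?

Looking at the pairs, the operation is to swap the first and last characters, then swap each adjacent pair of characters (1↔2, 3↔4, ...).
For "lxramwvdpdtopx" the result is "xxarwmdvdpotlp".
(Check on "mcnhjore": → "ecnhjorm" → "cehnojmr" ✓)

xxarwmdvdpotlp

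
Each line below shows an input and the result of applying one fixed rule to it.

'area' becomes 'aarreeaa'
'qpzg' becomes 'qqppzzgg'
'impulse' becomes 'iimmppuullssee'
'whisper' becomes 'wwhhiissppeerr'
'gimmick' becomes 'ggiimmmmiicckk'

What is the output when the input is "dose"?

The transformation: double every character.
Applying that to "dose" gives "ddoossee".

ddoossee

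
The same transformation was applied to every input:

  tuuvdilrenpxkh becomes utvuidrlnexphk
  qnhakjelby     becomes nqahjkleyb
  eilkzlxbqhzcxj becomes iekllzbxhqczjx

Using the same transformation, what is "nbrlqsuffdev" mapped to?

The rule is to swap each adjacent pair of characters (1↔2, 3↔4, ...).
Applying that to "nbrlqsuffdev" gives "bnlrsqfudfve".

bnlrsqfudfve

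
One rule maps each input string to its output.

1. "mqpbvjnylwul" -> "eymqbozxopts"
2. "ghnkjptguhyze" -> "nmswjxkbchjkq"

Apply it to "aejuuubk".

xxxendhm

Rule — shift every letter 3 places forward in the alphabet (wrapping around), then move the first 3 characters to the end (rotate left by 3).
Starting from "aejuuubk": after the first operation, "dhmxxxen"; after the second, "xxxendhm".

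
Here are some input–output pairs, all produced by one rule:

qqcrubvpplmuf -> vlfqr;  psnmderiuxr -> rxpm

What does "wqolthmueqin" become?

mqwl

Rule — keep one character in every 3, starting at position 1 (positions 1st, 4th, 7th, ...), then move the first 2 characters to the end (rotate left by 2).
For "wqolthmueqin", step one produces "wlmq"; step two turns that into "mqwl".
(Check on "psnmderiuxr": → "pmrx" → "rxpm" ✓)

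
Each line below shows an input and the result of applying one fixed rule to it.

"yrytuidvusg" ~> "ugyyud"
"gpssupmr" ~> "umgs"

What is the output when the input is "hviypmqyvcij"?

vihipq

Each output is the input with this applied: keep every other character starting from the first (positions 1st, 3rd, 5th, ...), then move the last 2 characters to the front (rotate right by 2).
Starting from "hviypmqyvcij": after the first operation, "hipqvi"; after the second, "vihipq".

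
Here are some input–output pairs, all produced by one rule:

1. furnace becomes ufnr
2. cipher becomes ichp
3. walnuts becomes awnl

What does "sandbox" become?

The rule is to swap each adjacent pair of characters (1↔2, 3↔4, ...), then keep only the first 4 characters.
Applying that to "sandbox" gives "asdn".

asdn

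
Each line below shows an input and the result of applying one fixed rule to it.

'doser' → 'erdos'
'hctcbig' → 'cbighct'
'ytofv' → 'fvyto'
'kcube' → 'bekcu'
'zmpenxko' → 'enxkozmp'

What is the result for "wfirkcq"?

The rule is to move the first 3 characters to the end (rotate left by 3).
Doing the same to "wfirkcq": "rkcqwfi".

rkcqwfi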